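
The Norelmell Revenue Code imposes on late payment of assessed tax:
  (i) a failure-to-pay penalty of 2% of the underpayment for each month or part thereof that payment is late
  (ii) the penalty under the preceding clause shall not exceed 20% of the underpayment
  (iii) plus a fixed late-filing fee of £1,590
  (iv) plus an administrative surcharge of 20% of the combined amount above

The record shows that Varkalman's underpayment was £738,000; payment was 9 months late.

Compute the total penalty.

Accrued rate: 2% × 9 = 18%, capped at 20% → 18%
Failure-to-pay penalty: 18% of £738,000 = £132,840
Penalty before surcharge: £132,840 + £1,590 = £134,430
Administrative surcharge: 20% of £134,430 = £26,886
Total penalty: £134,430 + £26,886 = £161,316

£161,316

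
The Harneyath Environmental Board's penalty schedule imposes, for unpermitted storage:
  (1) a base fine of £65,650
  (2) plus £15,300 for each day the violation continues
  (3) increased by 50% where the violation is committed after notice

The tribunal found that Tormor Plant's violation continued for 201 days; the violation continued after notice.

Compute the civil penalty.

£4,711,425

Per-day component: 201 × £15,300 = £3,075,300
Base plus per-day: £65,650 + £3,075,300 = £3,140,950
Enhancement: 50% of £3,140,950 = £1,570,475
Enhanced fine: £3,140,950 + £1,570,475 = £4,711,425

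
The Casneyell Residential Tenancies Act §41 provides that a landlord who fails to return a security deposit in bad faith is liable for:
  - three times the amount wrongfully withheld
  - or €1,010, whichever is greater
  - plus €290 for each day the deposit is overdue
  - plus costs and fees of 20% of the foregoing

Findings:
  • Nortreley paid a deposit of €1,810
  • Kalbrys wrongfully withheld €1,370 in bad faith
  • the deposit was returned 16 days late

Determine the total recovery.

Trebled: 3 × €1,370 = €4,110
Minimum €1,010: €4,110 meets the minimum, no increase.
Late-return penalty: 16 × €290 = €4,640
Damages plus late penalty: €4,110 + €4,640 = €8,750
Costs and fees: 20% of €8,750 = €1,750
Total recovery: €8,750 + €1,750 = €10,500

€10,500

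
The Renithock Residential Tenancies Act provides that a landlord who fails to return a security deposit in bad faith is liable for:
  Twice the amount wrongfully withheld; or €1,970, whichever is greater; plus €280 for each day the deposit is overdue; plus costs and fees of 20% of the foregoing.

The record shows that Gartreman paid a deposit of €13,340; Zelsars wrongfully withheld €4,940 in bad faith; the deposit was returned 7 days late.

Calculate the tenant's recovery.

Doubled: 2 × €4,940 = €9,880
Minimum €1,970: €9,880 meets the minimum, no increase.
Late-return penalty: 7 × €280 = €1,960
Damages plus late penalty: €9,880 + €1,960 = €11,840
Costs and fees: 20% of €11,840 = €2,368
Total recovery: €11,840 + €2,368 = €14,208

€14,208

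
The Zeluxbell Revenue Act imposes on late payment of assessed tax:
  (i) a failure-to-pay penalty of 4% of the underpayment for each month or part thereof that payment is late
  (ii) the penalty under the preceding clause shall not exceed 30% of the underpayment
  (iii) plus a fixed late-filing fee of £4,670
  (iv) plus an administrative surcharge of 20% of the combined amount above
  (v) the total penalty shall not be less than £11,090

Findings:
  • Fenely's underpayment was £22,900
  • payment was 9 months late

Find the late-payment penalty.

Accrued rate: 4% × 9 = 36%, capped at 30% → 30%
Failure-to-pay penalty: 30% of £22,900 = £6,870
Penalty before surcharge: £6,870 + £4,670 = £11,540
Administrative surcharge: 20% of £11,540 = £2,308
Total penalty: £11,540 + £2,308 = £13,848
Minimum £11,090: £13,848 meets the minimum, no increase.

£13,848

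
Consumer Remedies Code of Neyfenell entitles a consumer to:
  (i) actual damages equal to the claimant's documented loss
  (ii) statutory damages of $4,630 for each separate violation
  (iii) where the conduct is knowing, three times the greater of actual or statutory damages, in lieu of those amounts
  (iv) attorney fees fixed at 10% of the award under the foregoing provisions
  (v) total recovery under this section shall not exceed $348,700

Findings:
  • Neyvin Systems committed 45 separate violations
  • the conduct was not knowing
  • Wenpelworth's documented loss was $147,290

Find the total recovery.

$348,700

Statutory damages: 45 × $4,630 = $208,350
Conduct not knowing: the in-lieu enhancement does not apply.
Actual plus statutory damages: $147,290 + $208,350 = $355,640
Attorney fees: 10% of $355,640 = $35,564
Total before cap: $355,640 + $35,564 = $391,204
Cap at $348,700: $391,204 exceeds the cap → $348,700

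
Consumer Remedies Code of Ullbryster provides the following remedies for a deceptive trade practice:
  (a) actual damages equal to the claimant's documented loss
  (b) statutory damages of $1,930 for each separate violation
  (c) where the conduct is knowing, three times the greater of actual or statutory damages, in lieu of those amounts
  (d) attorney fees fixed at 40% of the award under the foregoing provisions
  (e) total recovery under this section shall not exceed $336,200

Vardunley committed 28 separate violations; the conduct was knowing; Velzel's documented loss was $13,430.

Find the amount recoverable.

Statutory damages: 28 × $1,930 = $54,040
Greater of actual damages ($13,430) or statutory damages ($54,040): $54,040
Trebled: 3 × $54,040 = $162,120
Attorney fees: 40% of $162,120 = $64,848
Total before cap: $162,120 + $64,848 = $226,968
Cap at $336,200: $226,968 is within the cap, no reduction.

$226,968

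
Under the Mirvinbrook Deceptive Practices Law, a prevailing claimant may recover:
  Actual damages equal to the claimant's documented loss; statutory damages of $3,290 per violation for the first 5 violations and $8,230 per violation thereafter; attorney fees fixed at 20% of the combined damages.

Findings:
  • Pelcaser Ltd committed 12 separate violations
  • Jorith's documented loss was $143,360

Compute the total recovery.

$260,904

First 5 violations: 5 × $3,290 = $16,450
Remaining violations: (12 − 5) × $8,230 = $57,610
Statutory damages: $16,450 + $57,610 = $74,060
Combined damages: $143,360 + $74,060 = $217,420
Attorney fees: 20% of $217,420 = $43,484
Total recovery: $217,420 + $43,484 = $260,904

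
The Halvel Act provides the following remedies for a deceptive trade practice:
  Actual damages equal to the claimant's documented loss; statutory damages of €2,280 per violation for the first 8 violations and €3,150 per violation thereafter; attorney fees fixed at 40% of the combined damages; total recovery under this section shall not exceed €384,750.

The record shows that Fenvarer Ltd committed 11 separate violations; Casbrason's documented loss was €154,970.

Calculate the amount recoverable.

First 8 violations: 8 × €2,280 = €18,240
Remaining violations: (11 − 8) × €3,150 = €9,450
Statutory damages: €18,240 + €9,450 = €27,690
Combined damages: €154,970 + €27,690 = €182,660
Attorney fees: 40% of €182,660 = €73,064
Total before cap: €182,660 + €73,064 = €255,724
Cap at €384,750: €255,724 is within the cap, no reduction.

€255,724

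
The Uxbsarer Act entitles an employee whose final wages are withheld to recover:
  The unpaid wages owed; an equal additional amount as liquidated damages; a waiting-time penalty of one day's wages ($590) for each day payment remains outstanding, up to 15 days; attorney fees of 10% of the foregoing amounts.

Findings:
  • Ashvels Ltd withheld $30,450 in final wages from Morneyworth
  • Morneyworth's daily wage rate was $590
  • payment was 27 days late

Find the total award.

Liquidated damages (equal amount): $30,450
Penalty days: min(27, 15) = 15
Waiting-time penalty: 15 × $590 = $8,850
Subtotal: $30,450 + $30,450 + $8,850 = $69,750
Attorney fees: 10% of $69,750 = $6,975
Total award: $69,750 + $6,975 = $76,725

Total award: $76,725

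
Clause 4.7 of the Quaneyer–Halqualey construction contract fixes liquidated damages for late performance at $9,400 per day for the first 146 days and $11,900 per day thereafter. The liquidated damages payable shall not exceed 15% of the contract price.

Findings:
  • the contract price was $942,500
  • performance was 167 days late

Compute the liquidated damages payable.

First 146 days: 146 × $9,400 = $1,372,400
Remaining days: (167 − 146) × $11,900 = $249,900
Accrued per-day damages: $1,372,400 + $249,900 = $1,622,300
Cap: 15% of $942,500 = $141,375
Cap at $141,375: $1,622,300 exceeds the cap → $141,375

Liquidated damages: $141,375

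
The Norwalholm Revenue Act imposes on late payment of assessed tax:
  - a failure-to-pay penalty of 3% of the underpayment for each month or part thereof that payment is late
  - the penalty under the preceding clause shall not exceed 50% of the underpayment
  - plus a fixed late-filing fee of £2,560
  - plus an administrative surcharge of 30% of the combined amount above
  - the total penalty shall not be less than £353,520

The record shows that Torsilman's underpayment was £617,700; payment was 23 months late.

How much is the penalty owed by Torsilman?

£404,833

Accrued rate: 3% × 23 = 69%, capped at 50% → 50%
Failure-to-pay penalty: 50% of £617,700 = £308,850
Penalty before surcharge: £308,850 + £2,560 = £311,410
Administrative surcharge: 30% of £311,410 = £93,423
Total penalty: £311,410 + £93,423 = £404,833
Minimum £353,520: £404,833 meets the minimum, no increase.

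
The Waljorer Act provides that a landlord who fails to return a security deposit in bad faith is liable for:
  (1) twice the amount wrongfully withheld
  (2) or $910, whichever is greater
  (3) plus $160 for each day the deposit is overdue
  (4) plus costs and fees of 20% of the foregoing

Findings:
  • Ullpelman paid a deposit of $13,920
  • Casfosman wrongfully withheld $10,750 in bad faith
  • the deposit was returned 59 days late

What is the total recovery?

Recovery: $37,128

Doubled: 2 × $10,750 = $21,500
Minimum $910: $21,500 meets the minimum, no increase.
Late-return penalty: 59 × $160 = $9,440
Damages plus late penalty: $21,500 + $9,440 = $30,940
Costs and fees: 20% of $30,940 = $6,188
Total recovery: $30,940 + $6,188 = $37,128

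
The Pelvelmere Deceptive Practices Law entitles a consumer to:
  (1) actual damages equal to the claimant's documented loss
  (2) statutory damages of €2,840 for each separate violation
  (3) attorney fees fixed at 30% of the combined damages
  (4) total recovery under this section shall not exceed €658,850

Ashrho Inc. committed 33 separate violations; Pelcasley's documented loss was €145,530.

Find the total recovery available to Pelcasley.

Statutory damages: 33 × €2,840 = €93,720
Combined damages: €145,530 + €93,720 = €239,250
Attorney fees: 30% of €239,250 = €71,775
Total before cap: €239,250 + €71,775 = €311,025
Cap at €658,850: €311,025 is within the cap, no reduction.

€311,025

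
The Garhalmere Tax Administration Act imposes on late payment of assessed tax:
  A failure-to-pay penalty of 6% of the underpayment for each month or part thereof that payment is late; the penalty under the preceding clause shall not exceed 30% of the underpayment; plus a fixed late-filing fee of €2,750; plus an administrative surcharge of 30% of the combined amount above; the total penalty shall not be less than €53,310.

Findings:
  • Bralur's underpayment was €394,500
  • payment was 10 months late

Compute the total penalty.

Penalty: €157,430

Accrued rate: 6% × 10 = 60%, capped at 30% → 30%
Failure-to-pay penalty: 30% of €394,500 = €118,350
Penalty before surcharge: €118,350 + €2,750 = €121,100
Administrative surcharge: 30% of €121,100 = €36,330
Total penalty: €121,100 + €36,330 = €157,430
Minimum €53,310: €157,430 meets the minimum, no increase.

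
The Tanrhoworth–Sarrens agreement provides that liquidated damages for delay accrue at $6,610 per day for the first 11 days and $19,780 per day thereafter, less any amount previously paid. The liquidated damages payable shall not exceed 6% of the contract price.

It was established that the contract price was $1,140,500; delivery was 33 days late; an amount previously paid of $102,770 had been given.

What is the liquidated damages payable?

First 11 days: 11 × $6,610 = $72,710
Remaining days: (33 − 11) × $19,780 = $435,160
Accrued per-day damages: $72,710 + $435,160 = $507,870
Less amount previously paid: $507,870 − $102,770 = $405,100
Cap: 6% of $1,140,500 = $68,430
Cap at $68,430: $405,100 exceeds the cap → $68,430

$68,430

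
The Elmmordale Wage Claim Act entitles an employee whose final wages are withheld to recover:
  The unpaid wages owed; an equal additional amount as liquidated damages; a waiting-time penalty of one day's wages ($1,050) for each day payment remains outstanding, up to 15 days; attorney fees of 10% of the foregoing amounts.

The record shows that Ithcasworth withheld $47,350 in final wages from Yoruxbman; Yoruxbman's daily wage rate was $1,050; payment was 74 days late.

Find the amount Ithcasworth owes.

Liquidated damages (equal amount): $47,350
Penalty days: min(74, 15) = 15
Waiting-time penalty: 15 × $1,050 = $15,750
Subtotal: $47,350 + $47,350 + $15,750 = $110,450
Attorney fees: 10% of $110,450 = $11,045
Total award: $110,450 + $11,045 = $121,495

$121,495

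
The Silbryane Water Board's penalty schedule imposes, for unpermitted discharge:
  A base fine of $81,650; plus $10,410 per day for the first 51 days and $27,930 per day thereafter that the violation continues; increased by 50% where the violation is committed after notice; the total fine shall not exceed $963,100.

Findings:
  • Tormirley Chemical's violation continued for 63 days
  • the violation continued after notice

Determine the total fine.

$963,100

First 51 days: 51 × $10,410 = $530,910
Remaining days: (63 − 51) × $27,930 = $335,160
Per-day component: $530,910 + $335,160 = $866,070
Base plus per-day: $81,650 + $866,070 = $947,720
Enhancement: 50% of $947,720 = $473,860
Enhanced fine: $947,720 + $473,860 = $1,421,580
Cap at $963,100: $1,421,580 exceeds the cap → $963,100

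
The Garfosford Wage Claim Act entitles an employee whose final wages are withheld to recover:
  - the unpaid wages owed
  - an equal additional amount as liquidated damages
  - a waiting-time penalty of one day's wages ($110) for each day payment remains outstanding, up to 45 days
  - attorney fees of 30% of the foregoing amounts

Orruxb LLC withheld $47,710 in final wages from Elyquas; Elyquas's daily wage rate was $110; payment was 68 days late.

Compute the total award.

$130,481

Liquidated damages (equal amount): $47,710
Penalty days: min(68, 45) = 45
Waiting-time penalty: 45 × $110 = $4,950
Subtotal: $47,710 + $47,710 + $4,950 = $100,370
Attorney fees: 30% of $100,370 = $30,111
Total award: $100,370 + $30,111 = $130,481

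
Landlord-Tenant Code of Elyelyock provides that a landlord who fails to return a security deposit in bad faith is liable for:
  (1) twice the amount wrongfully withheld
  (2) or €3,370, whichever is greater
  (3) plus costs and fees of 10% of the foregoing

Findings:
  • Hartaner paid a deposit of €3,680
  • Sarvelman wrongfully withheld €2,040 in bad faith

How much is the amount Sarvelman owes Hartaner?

Doubled: 2 × €2,040 = €4,080
Minimum €3,370: €4,080 meets the minimum, no increase.
Costs and fees: 10% of €4,080 = €408
Total recovery: €4,080 + €408 = €4,488

€4,488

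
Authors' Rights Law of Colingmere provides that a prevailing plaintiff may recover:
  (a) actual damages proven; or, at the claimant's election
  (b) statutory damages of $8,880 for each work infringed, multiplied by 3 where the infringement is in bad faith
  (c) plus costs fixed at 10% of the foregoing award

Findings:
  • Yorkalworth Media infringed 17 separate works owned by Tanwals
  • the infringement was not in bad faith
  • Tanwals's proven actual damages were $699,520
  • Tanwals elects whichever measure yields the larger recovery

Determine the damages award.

$769,472

Statutory damages: 17 × $8,880 = $150,960
Infringement not in bad faith: no ×3 enhancement.
Greater of actual damages ($699,520) or statutory damages ($150,960): $699,520
Costs: 10% of $699,520 = $69,952
Award plus costs: $699,520 + $69,952 = $769,472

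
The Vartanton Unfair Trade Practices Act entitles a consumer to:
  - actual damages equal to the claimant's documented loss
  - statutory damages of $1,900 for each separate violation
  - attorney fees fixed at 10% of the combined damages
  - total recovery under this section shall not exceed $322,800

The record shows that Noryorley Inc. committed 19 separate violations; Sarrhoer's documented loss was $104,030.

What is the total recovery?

Statutory damages: 19 × $1,900 = $36,100
Combined damages: $104,030 + $36,100 = $140,130
Attorney fees: 10% of $140,130 = $14,013
Total before cap: $140,130 + $14,013 = $154,143
Cap at $322,800: $154,143 is within the cap, no reduction.

$154,143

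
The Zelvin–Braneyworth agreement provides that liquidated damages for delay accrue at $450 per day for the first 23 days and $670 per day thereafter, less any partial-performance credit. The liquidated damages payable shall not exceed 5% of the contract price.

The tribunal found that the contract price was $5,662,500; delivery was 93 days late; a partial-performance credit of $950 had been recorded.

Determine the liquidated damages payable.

$56,300

First 23 days: 23 × $450 = $10,350
Remaining days: (93 − 23) × $670 = $46,900
Accrued per-day damages: $10,350 + $46,900 = $57,250
Less partial-performance credit: $57,250 − $950 = $56,300
Cap: 5% of $5,662,500 = $283,125
Cap at $283,125: $56,300 is within the cap, no reduction.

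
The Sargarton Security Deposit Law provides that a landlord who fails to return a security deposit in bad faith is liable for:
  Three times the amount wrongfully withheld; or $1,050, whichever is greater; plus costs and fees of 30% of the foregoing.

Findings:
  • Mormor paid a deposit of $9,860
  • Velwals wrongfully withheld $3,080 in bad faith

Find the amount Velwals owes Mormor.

Trebled: 3 × $3,080 = $9,240
Minimum $1,050: $9,240 meets the minimum, no increase.
Costs and fees: 30% of $9,240 = $2,772
Total recovery: $9,240 + $2,772 = $12,012

$12,012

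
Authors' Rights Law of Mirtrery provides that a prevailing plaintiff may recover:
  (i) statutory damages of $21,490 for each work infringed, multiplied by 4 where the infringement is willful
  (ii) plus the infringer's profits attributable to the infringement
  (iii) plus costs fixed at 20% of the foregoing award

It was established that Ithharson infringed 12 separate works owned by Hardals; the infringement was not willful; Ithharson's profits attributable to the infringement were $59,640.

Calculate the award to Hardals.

$381,024

Statutory damages: 12 × $21,490 = $257,880
Infringement not willful: no ×4 enhancement.
Combined award: $257,880 + $59,640 = $317,520
Costs: 20% of $317,520 = $63,504
Award plus costs: $317,520 + $63,504 = $381,024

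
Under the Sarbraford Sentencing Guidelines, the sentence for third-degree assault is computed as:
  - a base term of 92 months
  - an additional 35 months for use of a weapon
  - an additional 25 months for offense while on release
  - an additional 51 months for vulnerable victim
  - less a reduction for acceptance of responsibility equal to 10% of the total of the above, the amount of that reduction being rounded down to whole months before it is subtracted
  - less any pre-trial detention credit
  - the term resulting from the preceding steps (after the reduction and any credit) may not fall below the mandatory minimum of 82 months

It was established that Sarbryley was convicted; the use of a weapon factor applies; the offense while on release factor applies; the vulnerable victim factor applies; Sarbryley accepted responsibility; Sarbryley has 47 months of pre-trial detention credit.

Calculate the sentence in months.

Use of a weapon enhancement: +35 months
Offense while on release enhancement: +25 months
Vulnerable victim enhancement: +51 months
Adjusted term: 92 months + 35 months + 25 months + 51 months = 203 months
Acceptance of responsibility reduction: 10% of 203 months = 20 months (rounded down)
After reduction: 203 − 20 = 183 months
Less pre-trial detention credit: 183 months − 47 months = 136 months
Minimum 82 months: 136 months meets the minimum, no increase.

136 months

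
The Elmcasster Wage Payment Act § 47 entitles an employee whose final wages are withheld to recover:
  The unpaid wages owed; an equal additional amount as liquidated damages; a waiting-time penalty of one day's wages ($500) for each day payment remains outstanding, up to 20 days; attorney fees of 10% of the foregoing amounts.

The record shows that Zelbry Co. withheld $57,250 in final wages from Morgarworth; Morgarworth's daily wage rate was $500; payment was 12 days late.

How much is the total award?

Liquidated damages (equal amount): $57,250
Penalty days: min(12, 20) = 12
Waiting-time penalty: 12 × $500 = $6,000
Subtotal: $57,250 + $57,250 + $6,000 = $120,500
Attorney fees: 10% of $120,500 = $12,050
Total award: $120,500 + $12,050 = $132,550

Total award: $132,550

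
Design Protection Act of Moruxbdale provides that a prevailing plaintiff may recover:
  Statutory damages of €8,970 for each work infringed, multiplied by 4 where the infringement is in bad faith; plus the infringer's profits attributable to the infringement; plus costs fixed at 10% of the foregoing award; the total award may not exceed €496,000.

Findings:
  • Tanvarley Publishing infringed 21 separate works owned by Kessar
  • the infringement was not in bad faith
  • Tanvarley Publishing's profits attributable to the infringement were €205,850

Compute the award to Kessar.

Award: €433,642

Statutory damages: 21 × €8,970 = €188,370
Infringement not in bad faith: no ×4 enhancement.
Combined award: €188,370 + €205,850 = €394,220
Costs: 10% of €394,220 = €39,422
Award plus costs: €394,220 + €39,422 = €433,642
Cap at €496,000: €433,642 is within the cap, no reduction.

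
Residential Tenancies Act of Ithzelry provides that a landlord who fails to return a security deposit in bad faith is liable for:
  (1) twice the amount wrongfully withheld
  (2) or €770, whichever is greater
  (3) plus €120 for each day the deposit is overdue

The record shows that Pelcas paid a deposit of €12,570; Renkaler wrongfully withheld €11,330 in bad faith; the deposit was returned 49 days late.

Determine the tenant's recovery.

Doubled: 2 × €11,330 = €22,660
Minimum €770: €22,660 meets the minimum, no increase.
Late-return penalty: 49 × €120 = €5,880
Damages plus late penalty: €22,660 + €5,880 = €28,540

€28,540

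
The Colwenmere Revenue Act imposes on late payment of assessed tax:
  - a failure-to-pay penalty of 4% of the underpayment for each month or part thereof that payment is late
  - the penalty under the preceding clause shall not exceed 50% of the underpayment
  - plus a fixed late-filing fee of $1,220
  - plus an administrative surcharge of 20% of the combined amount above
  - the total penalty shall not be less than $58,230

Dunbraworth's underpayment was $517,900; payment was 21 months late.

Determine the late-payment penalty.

$312,204

Accrued rate: 4% × 21 = 84%, capped at 50% → 50%
Failure-to-pay penalty: 50% of $517,900 = $258,950
Penalty before surcharge: $258,950 + $1,220 = $260,170
Administrative surcharge: 20% of $260,170 = $52,034
Total penalty: $260,170 + $52,034 = $312,204
Minimum $58,230: $312,204 meets the minimum, no increase.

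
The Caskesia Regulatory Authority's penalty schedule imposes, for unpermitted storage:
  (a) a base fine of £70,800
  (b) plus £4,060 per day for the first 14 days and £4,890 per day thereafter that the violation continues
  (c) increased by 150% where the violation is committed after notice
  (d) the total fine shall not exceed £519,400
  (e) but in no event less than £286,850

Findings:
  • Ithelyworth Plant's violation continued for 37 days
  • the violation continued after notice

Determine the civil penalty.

First 14 days: 14 × £4,060 = £56,840
Remaining days: (37 − 14) × £4,890 = £112,470
Per-day component: £56,840 + £112,470 = £169,310
Base plus per-day: £70,800 + £169,310 = £240,110
Enhancement: 150% of £240,110 = £360,165
Enhanced fine: £240,110 + £360,165 = £600,275
Cap at £519,400: £600,275 exceeds the cap → £519,400
Minimum £286,850: £519,400 meets the minimum, no increase.

£519,400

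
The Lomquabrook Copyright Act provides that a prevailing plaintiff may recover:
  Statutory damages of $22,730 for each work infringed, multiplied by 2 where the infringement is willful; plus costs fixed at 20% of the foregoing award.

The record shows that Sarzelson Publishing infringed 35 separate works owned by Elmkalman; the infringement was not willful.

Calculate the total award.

$954,660

Statutory damages: 35 × $22,730 = $795,550
Infringement not willful: no ×2 enhancement.
Costs: 20% of $795,550 = $159,110
Award plus costs: $795,550 + $159,110 = $954,660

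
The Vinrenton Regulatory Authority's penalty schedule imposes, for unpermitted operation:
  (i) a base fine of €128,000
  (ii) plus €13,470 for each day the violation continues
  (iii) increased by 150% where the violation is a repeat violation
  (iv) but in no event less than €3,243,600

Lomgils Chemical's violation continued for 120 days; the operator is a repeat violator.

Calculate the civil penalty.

Per-day component: 120 × €13,470 = €1,616,400
Base plus per-day: €128,000 + €1,616,400 = €1,744,400
Enhancement: 150% of €1,744,400 = €2,616,600
Enhanced fine: €1,744,400 + €2,616,600 = €4,361,000
Minimum €3,243,600: €4,361,000 meets the minimum, no increase.

€4,361,000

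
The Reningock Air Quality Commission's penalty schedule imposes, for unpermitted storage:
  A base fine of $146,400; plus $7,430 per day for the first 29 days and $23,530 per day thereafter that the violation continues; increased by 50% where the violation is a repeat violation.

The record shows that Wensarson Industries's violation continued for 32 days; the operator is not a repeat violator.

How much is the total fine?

First 29 days: 29 × $7,430 = $215,470
Remaining days: (32 − 29) × $23,530 = $70,590
Per-day component: $215,470 + $70,590 = $286,060
Base plus per-day: $146,400 + $286,060 = $432,460
The operator is not a repeat violator: no 50% increase.

$432,460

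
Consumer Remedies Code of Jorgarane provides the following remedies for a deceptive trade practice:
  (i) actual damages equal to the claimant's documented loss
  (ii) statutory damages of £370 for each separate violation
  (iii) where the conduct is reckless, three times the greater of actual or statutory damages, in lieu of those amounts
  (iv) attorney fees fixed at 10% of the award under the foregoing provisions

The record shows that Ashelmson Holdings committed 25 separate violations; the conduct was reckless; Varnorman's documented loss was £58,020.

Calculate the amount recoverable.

£191,466

Statutory damages: 25 × £370 = £9,250
Greater of actual damages (£58,020) or statutory damages (£9,250): £58,020
Trebled: 3 × £58,020 = £174,060
Attorney fees: 10% of £174,060 = £17,406
Total recovery: £174,060 + £17,406 = £191,466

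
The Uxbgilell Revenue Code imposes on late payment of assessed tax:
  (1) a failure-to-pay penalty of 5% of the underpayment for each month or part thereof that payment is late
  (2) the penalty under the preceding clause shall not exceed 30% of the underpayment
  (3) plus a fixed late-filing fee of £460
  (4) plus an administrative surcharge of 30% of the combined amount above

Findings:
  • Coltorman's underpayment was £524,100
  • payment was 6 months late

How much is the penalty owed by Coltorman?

£204,997

Accrued rate: 5% × 6 = 30%, capped at 30% → 30%
Failure-to-pay penalty: 30% of £524,100 = £157,230
Penalty before surcharge: £157,230 + £460 = £157,690
Administrative surcharge: 30% of £157,690 = £47,307
Total penalty: £157,690 + £47,307 = £204,997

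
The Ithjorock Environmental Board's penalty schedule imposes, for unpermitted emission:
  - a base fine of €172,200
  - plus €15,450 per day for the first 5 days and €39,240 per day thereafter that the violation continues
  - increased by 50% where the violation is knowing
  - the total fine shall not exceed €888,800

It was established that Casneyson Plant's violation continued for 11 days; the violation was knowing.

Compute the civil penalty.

First 5 days: 5 × €15,450 = €77,250
Remaining days: (11 − 5) × €39,240 = €235,440
Per-day component: €77,250 + €235,440 = €312,690
Base plus per-day: €172,200 + €312,690 = €484,890
Enhancement: 50% of €484,890 = €242,445
Enhanced fine: €484,890 + €242,445 = €727,335
Cap at €888,800: €727,335 is within the cap, no reduction.

€727,335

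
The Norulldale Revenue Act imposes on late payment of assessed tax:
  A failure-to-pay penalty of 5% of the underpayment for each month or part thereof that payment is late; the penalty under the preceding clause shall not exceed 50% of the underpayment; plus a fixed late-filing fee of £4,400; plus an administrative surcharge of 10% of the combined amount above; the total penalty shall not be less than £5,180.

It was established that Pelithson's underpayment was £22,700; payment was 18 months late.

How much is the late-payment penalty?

Accrued rate: 5% × 18 = 90%, capped at 50% → 50%
Failure-to-pay penalty: 50% of £22,700 = £11,350
Penalty before surcharge: £11,350 + £4,400 = £15,750
Administrative surcharge: 10% of £15,750 = £1,575
Total penalty: £15,750 + £1,575 = £17,325
Minimum £5,180: £17,325 meets the minimum, no increase.

£17,325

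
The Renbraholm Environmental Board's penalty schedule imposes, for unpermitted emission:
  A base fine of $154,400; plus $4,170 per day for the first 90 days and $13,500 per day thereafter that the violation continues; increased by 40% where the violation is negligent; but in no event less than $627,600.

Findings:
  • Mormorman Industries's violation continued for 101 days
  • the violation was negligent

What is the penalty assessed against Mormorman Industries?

$949,480

First 90 days: 90 × $4,170 = $375,300
Remaining days: (101 − 90) × $13,500 = $148,500
Per-day component: $375,300 + $148,500 = $523,800
Base plus per-day: $154,400 + $523,800 = $678,200
Enhancement: 40% of $678,200 = $271,280
Enhanced fine: $678,200 + $271,280 = $949,480
Minimum $627,600: $949,480 meets the minimum, no increase.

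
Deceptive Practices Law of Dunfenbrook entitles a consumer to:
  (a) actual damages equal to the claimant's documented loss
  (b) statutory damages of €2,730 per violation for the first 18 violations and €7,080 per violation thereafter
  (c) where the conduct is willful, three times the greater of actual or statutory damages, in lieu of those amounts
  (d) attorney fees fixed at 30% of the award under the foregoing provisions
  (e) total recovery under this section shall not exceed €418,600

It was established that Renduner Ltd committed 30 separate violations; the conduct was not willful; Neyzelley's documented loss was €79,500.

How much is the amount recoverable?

First 18 violations: 18 × €2,730 = €49,140
Remaining violations: (30 − 18) × €7,080 = €84,960
Statutory damages: €49,140 + €84,960 = €134,100
Conduct not willful: the in-lieu enhancement does not apply.
Actual plus statutory damages: €79,500 + €134,100 = €213,600
Attorney fees: 30% of €213,600 = €64,080
Total before cap: €213,600 + €64,080 = €277,680
Cap at €418,600: €277,680 is within the cap, no reduction.

€277,680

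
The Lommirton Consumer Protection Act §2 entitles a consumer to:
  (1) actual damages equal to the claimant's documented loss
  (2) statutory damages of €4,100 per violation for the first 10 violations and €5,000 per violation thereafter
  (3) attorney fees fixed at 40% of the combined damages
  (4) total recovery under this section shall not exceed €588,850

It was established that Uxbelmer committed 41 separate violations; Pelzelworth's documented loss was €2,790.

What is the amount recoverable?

First 10 violations: 10 × €4,100 = €41,000
Remaining violations: (41 − 10) × €5,000 = €155,000
Statutory damages: €41,000 + €155,000 = €196,000
Combined damages: €2,790 + €196,000 = €198,790
Attorney fees: 40% of €198,790 = €79,516
Total before cap: €198,790 + €79,516 = €278,306
Cap at €588,850: €278,306 is within the cap, no reduction.

€278,306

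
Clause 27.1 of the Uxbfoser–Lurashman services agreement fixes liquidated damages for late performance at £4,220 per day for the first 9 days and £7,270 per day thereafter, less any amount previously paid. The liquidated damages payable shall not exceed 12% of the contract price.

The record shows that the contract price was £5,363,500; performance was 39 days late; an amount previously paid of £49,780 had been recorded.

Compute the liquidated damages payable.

First 9 days: 9 × £4,220 = £37,980
Remaining days: (39 − 9) × £7,270 = £218,100
Accrued per-day damages: £37,980 + £218,100 = £256,080
Less amount previously paid: £256,080 − £49,780 = £206,300
Cap: 12% of £5,363,500 = £643,620
Cap at £643,620: £206,300 is within the cap, no reduction.

£206,300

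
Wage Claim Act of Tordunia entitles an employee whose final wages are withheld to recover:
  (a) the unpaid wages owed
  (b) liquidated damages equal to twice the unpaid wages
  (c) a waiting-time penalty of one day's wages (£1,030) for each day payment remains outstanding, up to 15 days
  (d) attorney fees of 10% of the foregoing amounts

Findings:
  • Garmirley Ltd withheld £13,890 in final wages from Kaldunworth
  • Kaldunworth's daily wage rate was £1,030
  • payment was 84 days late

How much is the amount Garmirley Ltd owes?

Doubled: 2 × £13,890 = £27,780
Penalty days: min(84, 15) = 15
Waiting-time penalty: 15 × £1,030 = £15,450
Subtotal: £13,890 + £27,780 + £15,450 = £57,120
Attorney fees: 10% of £57,120 = £5,712
Total award: £57,120 + £5,712 = £62,832

£62,832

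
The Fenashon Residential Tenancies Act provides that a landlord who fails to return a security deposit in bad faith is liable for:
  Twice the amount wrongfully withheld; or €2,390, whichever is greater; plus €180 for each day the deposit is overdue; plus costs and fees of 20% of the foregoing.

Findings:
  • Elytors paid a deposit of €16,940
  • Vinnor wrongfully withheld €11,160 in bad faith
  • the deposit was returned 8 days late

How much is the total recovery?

€28,512

Doubled: 2 × €11,160 = €22,320
Minimum €2,390: €22,320 meets the minimum, no increase.
Late-return penalty: 8 × €180 = €1,440
Damages plus late penalty: €22,320 + €1,440 = €23,760
Costs and fees: 20% of €23,760 = €4,752
Total recovery: €23,760 + €4,752 = €28,512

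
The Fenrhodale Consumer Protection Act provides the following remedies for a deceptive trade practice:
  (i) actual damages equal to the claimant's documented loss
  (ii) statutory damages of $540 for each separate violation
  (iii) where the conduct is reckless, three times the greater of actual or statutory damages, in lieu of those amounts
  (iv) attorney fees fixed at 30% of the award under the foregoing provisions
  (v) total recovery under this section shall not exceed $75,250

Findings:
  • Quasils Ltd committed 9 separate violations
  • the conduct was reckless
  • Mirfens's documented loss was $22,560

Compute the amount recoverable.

Statutory damages: 9 × $540 = $4,860
Greater of actual damages ($22,560) or statutory damages ($4,860): $22,560
Trebled: 3 × $22,560 = $67,680
Attorney fees: 30% of $67,680 = $20,304
Total before cap: $67,680 + $20,304 = $87,984
Cap at $75,250: $87,984 exceeds the cap → $75,250

Total recovery: $75,250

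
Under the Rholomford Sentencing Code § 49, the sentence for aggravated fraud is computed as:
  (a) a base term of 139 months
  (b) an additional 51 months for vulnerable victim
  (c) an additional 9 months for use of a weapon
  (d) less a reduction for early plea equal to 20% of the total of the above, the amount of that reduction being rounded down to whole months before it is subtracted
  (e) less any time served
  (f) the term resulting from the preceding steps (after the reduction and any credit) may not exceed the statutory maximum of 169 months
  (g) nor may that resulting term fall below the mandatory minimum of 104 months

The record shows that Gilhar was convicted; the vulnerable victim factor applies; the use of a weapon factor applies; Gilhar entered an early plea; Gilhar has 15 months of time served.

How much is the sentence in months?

145 months

Vulnerable victim enhancement: +51 months
Use of a weapon enhancement: +9 months
Adjusted term: 139 months + 51 months + 9 months = 199 months
Early plea reduction: 20% of 199 months = 39 months (rounded down)
After reduction: 199 − 39 = 160 months
Less time served: 160 months − 15 months = 145 months
Cap at 169 months: 145 months is within the cap, no reduction.
Minimum 104 months: 145 months meets the minimum, no increase.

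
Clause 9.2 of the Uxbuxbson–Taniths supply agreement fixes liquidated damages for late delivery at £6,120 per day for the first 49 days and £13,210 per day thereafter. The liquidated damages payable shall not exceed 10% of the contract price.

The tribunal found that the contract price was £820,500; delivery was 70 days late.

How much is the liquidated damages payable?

First 49 days: 49 × £6,120 = £299,880
Remaining days: (70 − 49) × £13,210 = £277,410
Accrued per-day damages: £299,880 + £277,410 = £577,290
Cap: 10% of £820,500 = £82,050
Cap at £82,050: £577,290 exceeds the cap → £82,050

£82,050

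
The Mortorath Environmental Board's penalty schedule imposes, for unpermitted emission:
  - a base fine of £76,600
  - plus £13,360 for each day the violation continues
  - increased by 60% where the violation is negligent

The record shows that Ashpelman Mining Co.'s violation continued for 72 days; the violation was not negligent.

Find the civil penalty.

£1,038,520

Per-day component: 72 × £13,360 = £961,920
Base plus per-day: £76,600 + £961,920 = £1,038,520
The violation was not negligent: no 60% increase.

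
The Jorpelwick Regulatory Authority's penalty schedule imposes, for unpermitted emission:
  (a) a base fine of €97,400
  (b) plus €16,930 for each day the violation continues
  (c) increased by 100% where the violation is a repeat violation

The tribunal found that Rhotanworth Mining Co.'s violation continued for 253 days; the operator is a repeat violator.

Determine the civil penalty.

Civil penalty: €8,761,380

Per-day component: 253 × €16,930 = €4,283,290
Base plus per-day: €97,400 + €4,283,290 = €4,380,690
Enhancement: 100% of €4,380,690 = €4,380,690
Enhanced fine: €4,380,690 + €4,380,690 = €8,761,380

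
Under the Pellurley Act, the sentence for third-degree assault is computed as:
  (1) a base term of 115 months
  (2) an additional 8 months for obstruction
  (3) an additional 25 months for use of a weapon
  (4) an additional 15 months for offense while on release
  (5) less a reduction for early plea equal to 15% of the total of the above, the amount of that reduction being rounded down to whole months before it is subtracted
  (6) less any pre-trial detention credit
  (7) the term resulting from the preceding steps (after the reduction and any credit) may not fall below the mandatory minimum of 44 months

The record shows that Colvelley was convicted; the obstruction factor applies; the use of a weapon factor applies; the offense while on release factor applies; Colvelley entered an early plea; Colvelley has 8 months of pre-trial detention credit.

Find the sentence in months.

Obstruction enhancement: +8 months
Use of a weapon enhancement: +25 months
Offense while on release enhancement: +15 months
Adjusted term: 115 months + 8 months + 25 months + 15 months = 163 months
Early plea reduction: 15% of 163 months = 24 months (rounded down)
After reduction: 163 − 24 = 139 months
Less pre-trial detention credit: 139 months − 8 months = 131 months
Minimum 44 months: 131 months meets the minimum, no increase.

131 months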